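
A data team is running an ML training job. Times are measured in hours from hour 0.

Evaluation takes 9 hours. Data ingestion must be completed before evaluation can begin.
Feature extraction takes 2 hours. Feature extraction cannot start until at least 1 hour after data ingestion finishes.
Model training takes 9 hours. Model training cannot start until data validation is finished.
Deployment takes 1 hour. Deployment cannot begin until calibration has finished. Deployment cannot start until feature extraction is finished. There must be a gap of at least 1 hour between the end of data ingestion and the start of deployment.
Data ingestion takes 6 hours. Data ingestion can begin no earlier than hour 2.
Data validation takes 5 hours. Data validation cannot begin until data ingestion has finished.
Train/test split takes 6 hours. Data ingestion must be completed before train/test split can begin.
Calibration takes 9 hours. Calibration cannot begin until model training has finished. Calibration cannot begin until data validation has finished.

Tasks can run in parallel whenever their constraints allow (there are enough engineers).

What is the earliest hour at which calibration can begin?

After its own release at hour 2, data ingestion can start at hour 2 and finishes at hour 8.
Data validation waits on data ingestion (finishes hour 8), so it starts at hour 8 and finishes at 8 + 5 = hour 13.
Model training cannot begin until data validation (finishes hour 13). It runs from hour 13 to 13 + 9 = hour 22.
Calibration waits on model training (finishes hour 22); data validation (finishes hour 13). The latest of these is hour 22, which is the earliest calibration can start.

22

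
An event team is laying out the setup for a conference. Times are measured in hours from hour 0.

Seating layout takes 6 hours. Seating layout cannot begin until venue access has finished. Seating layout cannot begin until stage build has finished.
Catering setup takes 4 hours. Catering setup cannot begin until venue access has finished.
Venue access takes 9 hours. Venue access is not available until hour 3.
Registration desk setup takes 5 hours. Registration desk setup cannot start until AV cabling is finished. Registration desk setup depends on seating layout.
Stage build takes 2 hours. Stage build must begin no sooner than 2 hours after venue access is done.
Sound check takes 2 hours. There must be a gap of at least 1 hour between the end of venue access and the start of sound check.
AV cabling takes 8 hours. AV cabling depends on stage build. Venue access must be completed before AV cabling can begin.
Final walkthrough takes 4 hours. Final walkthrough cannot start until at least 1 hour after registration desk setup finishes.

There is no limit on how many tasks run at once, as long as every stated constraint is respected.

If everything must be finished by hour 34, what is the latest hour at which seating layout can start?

18

Nothing follows final walkthrough; the deadline of hour 34 is its only limit. It must start by 34 − 4 = hour 30.
Registration desk setup must finish before final walkthrough (must start by hour 30, minus 1-hour gap → hour 29). With a 5-hour duration, registration desk setup must start by 29 − 5 = hour 24.
Since registration desk setup (must start by hour 24) depends on it, seating layout must finish by hour 24. Backing off its 6-hour duration gives a latest start of hour 18.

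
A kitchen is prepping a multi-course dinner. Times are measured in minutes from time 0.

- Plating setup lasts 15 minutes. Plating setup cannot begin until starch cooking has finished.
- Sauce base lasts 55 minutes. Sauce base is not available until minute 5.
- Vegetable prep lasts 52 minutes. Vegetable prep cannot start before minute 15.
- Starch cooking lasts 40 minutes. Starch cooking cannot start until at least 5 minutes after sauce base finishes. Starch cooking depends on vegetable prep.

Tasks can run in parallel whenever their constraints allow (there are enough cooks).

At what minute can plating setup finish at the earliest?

122

Vegetable prep waits on its own release at minute 15, so it starts at minute 15 and finishes at 15 + 52 = minute 67.
Sauce base waits on its own release at minute 5, so it starts at minute 5 and finishes at 5 + 55 = minute 60.
For starch cooking: sauce base (finishes minute 60, plus 5-minute gap → minute 65); vegetable prep (finishes minute 67). Taking the maximum gives a start of minute 67, and it finishes at 67 + 40 = minute 107.
After starch cooking (finishes minute 107), plating setup can start at minute 107 and finishes at minute 122.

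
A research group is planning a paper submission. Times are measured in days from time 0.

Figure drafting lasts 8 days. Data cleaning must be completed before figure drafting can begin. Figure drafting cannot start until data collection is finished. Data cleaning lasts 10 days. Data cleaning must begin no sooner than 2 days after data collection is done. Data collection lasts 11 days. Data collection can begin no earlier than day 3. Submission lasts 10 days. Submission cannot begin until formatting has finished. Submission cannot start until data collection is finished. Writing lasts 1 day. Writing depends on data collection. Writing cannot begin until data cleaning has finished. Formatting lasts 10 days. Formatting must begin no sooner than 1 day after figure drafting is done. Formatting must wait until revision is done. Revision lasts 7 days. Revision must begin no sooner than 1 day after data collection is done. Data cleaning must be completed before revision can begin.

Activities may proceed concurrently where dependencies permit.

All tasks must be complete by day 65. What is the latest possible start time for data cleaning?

Submission has no dependents, so it just needs to finish by day 65. Starting by 65 − 10 = day 55 achieves that.
Since submission (must start by day 55) depends on it, formatting must finish by day 55. Backing off its 10-day duration gives a latest start of day 45.
Figure drafting has to be done before formatting (must start by day 45, minus 1-day gap → day 44). That means finishing by day 44, i.e. starting by 44 − 8 = day 36.
Nothing follows writing; the deadline of day 65 is its only limit. It must start by 65 − 1 = day 64.
Since formatting (must start by day 45) depends on it, revision must finish by day 45. Backing off its 7-day duration gives a latest start of day 38.
For data cleaning: figure drafting (must start by day 36); writing (must start by day 64); revision (must start by day 38). The most restrictive is day 36; with a 10-day duration, data cleaning must start by day 26.

26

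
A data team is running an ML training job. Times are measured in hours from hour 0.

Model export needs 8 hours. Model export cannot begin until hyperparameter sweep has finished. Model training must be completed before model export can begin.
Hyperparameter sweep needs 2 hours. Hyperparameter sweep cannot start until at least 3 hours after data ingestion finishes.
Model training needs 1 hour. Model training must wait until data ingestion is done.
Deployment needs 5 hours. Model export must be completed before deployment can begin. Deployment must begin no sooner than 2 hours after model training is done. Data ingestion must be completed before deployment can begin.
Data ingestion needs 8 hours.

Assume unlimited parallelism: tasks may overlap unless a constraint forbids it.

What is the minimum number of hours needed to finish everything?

26

Nothing blocks data ingestion, so it runs from hour 0 to hour 8.
After data ingestion (finishes hour 8), model training can start at hour 8 and finishes at hour 9.
After data ingestion (finishes hour 8, plus 3-hour gap → hour 11), hyperparameter sweep can start at hour 11 and finishes at hour 13.
For model export: hyperparameter sweep (finishes hour 13); model training (finishes hour 9). Taking the maximum gives a start of hour 13, and it finishes at 13 + 8 = hour 21.
Deployment needs all of model export (finishes hour 21); model training (finishes hour 9, plus 2-hour gap → hour 11); data ingestion (finishes hour 8). That puts its earliest start at hour 21; it finishes at 21 + 5 = hour 26.
All tasks are finished once the last one completes. Finish times: Data ingestion at 8, Hyperparameter sweep at 13, Model training at 9, Model export at 21, Deployment at 26. The latest is hour 26.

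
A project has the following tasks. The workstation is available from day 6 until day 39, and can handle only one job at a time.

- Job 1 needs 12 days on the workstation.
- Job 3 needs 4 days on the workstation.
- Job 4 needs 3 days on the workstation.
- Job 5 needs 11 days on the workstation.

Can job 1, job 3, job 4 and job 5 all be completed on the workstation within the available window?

The workstation window is 39 − 6 = 33 days.
Running back to back, the jobs need 12 + 4 + 3 + 11 = 30 days on the workstation.
Since 30 ≤ 33, they fit within the window.

Yes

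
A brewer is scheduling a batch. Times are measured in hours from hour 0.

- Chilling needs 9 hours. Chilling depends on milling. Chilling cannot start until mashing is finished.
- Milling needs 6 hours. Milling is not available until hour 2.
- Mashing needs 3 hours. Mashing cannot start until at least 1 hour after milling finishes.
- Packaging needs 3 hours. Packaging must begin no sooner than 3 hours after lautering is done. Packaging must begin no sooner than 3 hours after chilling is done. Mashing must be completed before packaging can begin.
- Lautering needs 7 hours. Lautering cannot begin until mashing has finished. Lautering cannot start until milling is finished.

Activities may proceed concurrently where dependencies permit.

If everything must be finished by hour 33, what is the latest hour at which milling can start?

Packaging has no dependents, so it just needs to finish by hour 33. Starting by 33 − 3 = hour 30 achieves that.
Lautering must finish before packaging (must start by hour 30, minus 3-hour gap → hour 27). With a 7-hour duration, lautering must start by 27 − 7 = hour 20.
Chilling has to be done before packaging (must start by hour 30, minus 3-hour gap → hour 27). That means finishing by hour 27, i.e. starting by 27 − 9 = hour 18.
Mashing has several dependents: lautering (must start by hour 20); chilling (must start by hour 18); packaging (must start by hour 30). The earliest of those limits is hour 18, so mashing must start by 18 − 3 = hour 15.
Milling has several dependents: mashing (must start by hour 15, minus 1-hour gap → hour 14); lautering (must start by hour 20); chilling (must start by hour 18). The earliest of those limits is hour 14, so milling must start by 14 − 6 = hour 8.

8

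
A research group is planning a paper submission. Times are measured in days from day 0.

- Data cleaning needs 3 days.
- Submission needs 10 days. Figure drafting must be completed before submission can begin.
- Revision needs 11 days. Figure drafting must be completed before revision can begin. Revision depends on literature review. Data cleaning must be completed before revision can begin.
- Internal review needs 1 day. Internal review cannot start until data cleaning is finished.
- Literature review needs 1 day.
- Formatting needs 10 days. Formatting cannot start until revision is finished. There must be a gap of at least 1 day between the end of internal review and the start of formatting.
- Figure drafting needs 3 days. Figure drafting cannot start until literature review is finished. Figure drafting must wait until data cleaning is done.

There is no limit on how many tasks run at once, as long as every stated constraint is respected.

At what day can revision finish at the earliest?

17

Data cleaning can start immediately at day 0; it finishes at day 3.
Literature review can start immediately at day 0; it finishes at day 1.
Figure drafting cannot start until literature review (finishes day 1); data cleaning (finishes day 3). The controlling bound is day 3, so figure drafting finishes at 3 + 3 = day 6.
For revision: figure drafting (finishes day 6); literature review (finishes day 1); data cleaning (finishes day 3). Taking the maximum gives a start of day 6, and it finishes at 6 + 11 = day 17.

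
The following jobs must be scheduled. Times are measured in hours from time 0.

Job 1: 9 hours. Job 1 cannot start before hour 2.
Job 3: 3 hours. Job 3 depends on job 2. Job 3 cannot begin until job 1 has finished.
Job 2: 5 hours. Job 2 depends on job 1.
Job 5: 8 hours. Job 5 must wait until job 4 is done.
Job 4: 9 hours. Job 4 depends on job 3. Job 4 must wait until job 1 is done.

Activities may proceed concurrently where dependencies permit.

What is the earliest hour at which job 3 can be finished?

19

Job 1 cannot begin until its own release at hour 2. It runs from hour 2 to 2 + 9 = hour 11.
Job 2 waits on job 1 (finishes hour 11), so it starts at hour 11 and finishes at 11 + 5 = hour 16.
Job 3 has to wait for job 2 (finishes hour 16); job 1 (finishes hour 11). The latest of these is hour 16, so job 3 runs hour 16 to 16 + 3 = hour 19.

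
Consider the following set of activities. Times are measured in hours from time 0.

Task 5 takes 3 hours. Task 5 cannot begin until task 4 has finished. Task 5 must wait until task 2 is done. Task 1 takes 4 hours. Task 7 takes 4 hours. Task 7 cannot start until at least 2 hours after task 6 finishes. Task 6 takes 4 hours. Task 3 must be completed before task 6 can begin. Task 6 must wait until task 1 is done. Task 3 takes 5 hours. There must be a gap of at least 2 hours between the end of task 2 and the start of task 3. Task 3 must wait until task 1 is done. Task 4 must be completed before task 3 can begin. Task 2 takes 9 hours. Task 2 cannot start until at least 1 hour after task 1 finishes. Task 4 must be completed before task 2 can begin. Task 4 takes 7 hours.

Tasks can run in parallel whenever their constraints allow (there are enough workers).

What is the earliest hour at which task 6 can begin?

23

Nothing blocks task 4, so it runs from hour 0 to hour 7.
Nothing blocks task 1, so it runs from hour 0 to hour 4.
Task 2 has to wait for task 1 (finishes hour 4, plus 1-hour gap → hour 5); task 4 (finishes hour 7). The latest of these is hour 7, so task 2 runs hour 7 to 7 + 9 = hour 16.
Task 3 cannot start until task 2 (finishes hour 16, plus 2-hour gap → hour 18); task 1 (finishes hour 4); task 4 (finishes hour 7). The controlling bound is hour 18, so task 3 finishes at 18 + 5 = hour 23.
Task 6 waits on task 3 (finishes hour 23); task 1 (finishes hour 4). The latest of these is hour 23, which is the earliest task 6 can start.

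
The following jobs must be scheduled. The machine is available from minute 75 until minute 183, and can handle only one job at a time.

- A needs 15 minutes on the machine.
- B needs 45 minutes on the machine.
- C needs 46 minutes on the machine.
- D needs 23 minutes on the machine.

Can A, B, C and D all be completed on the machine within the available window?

No

The machine window is 183 − 75 = 108 minutes.
Running back to back, the jobs need 15 + 45 + 46 + 23 = 129 minutes on the machine.
Since 129 > 108, they cannot all fit.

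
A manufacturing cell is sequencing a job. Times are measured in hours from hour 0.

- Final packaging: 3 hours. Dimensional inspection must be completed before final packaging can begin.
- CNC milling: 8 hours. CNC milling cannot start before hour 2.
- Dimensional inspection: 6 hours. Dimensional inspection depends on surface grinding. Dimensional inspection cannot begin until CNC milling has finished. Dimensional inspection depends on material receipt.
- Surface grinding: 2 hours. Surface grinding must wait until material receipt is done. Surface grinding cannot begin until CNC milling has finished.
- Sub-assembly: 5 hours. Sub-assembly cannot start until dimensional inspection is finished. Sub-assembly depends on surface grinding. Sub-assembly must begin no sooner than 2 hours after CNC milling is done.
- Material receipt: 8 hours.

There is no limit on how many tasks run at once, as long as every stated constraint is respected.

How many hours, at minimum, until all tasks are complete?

23

After its own release at hour 2, CNC milling can start at hour 2 and finishes at hour 10.
Nothing blocks material receipt, so it runs from hour 0 to hour 8.
For surface grinding: material receipt (finishes hour 8); CNC milling (finishes hour 10). Taking the maximum gives a start of hour 10, and it finishes at 10 + 2 = hour 12.
Dimensional inspection cannot start until surface grinding (finishes hour 12); CNC milling (finishes hour 10); material receipt (finishes hour 8). The controlling bound is hour 12, so dimensional inspection finishes at 12 + 6 = hour 18.
Final packaging waits on dimensional inspection (finishes hour 18), so it starts at hour 18 and finishes at 18 + 3 = hour 21.
For sub-assembly: dimensional inspection (finishes hour 18); surface grinding (finishes hour 12); CNC milling (finishes hour 10, plus 2-hour gap → hour 12). Taking the maximum gives a start of hour 18, and it finishes at 18 + 5 = hour 23.
All tasks are finished once the last one completes. Finish times: Material receipt at 8, CNC milling at 10, Surface grinding at 12, Dimensional inspection at 18, Sub-assembly at 23, Final packaging at 21. The latest is hour 23.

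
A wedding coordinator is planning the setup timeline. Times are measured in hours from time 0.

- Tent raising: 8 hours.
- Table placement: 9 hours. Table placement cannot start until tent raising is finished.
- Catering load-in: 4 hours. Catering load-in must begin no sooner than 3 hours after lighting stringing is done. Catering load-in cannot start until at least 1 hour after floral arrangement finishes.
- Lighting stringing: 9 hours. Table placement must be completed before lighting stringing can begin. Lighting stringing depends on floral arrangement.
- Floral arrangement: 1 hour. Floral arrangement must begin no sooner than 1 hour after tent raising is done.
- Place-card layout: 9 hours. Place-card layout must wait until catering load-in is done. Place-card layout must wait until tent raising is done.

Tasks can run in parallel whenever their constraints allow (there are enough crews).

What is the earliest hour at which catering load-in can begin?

29

Nothing blocks tent raising, so it runs from hour 0 to hour 8.
Floral arrangement waits on tent raising (finishes hour 8, plus 1-hour gap → hour 9), so it starts at hour 9 and finishes at 9 + 1 = hour 10.
Table placement cannot begin until tent raising (finishes hour 8). It runs from hour 8 to 8 + 9 = hour 17.
Lighting stringing has to wait for table placement (finishes hour 17); floral arrangement (finishes hour 10). The latest of these is hour 17, so lighting stringing runs hour 17 to 17 + 9 = hour 26.
Catering load-in waits on lighting stringing (finishes hour 26, plus 3-hour gap → hour 29); floral arrangement (finishes hour 10, plus 1-hour gap → hour 11). The latest of these is hour 29, which is the earliest catering load-in can start.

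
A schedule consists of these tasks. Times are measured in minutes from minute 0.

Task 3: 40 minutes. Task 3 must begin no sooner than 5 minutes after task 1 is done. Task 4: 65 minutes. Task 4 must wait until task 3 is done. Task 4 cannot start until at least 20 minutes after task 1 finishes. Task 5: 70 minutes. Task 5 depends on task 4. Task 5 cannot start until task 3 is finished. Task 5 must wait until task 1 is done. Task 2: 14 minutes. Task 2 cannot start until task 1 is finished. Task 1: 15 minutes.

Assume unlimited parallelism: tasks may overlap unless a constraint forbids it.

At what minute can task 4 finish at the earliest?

Task 1 can start immediately at minute 0; it finishes at minute 15.
After task 1 (finishes minute 15, plus 5-minute gap → minute 20), task 3 can start at minute 20 and finishes at minute 60.
Task 4 has to wait for task 3 (finishes minute 60); task 1 (finishes minute 15, plus 20-minute gap → minute 35). The latest of these is minute 60, so task 4 runs minute 60 to 60 + 65 = minute 125.

125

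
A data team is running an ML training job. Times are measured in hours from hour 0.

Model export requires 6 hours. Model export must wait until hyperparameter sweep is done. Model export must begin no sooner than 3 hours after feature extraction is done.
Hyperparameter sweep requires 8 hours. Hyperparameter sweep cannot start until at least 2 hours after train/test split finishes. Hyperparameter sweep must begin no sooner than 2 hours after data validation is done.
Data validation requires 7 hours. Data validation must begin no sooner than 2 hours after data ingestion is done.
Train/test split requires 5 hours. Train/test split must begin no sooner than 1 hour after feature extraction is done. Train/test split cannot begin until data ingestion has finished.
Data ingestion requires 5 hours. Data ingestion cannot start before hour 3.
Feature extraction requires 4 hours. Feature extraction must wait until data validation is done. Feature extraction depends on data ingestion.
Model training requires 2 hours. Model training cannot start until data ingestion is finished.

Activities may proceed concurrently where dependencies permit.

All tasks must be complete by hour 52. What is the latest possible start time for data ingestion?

12

Nothing follows model export; the deadline of hour 52 is its only limit. It must start by 52 − 6 = hour 46.
Hyperparameter sweep must finish before model export (must start by hour 46). With an 8-hour duration, hyperparameter sweep must start by 46 − 8 = hour 38.
Train/test split has to be done before hyperparameter sweep (must start by hour 38, minus 2-hour gap → hour 36). That means finishing by hour 36, i.e. starting by 36 − 5 = hour 31.
For feature extraction: train/test split (must start by hour 31, minus 1-hour gap → hour 30); model export (must start by hour 46, minus 3-hour gap → hour 43). The most restrictive is hour 30; with a 4-hour duration, feature extraction must start by hour 26.
Data validation feeds feature extraction (must start by hour 26); hyperparameter sweep (must start by hour 38, minus 2-hour gap → hour 36). Taking the minimum, data validation must finish by hour 26 and start by 26 − 7 = hour 19.
To finish by hour 52, model training (duration 2) must start no later than hour 50.
Data ingestion has several dependents: data validation (must start by hour 19, minus 2-hour gap → hour 17); feature extraction (must start by hour 26); train/test split (must start by hour 31); model training (must start by hour 50). The earliest of those limits is hour 17, so data ingestion must start by 17 − 5 = hour 12.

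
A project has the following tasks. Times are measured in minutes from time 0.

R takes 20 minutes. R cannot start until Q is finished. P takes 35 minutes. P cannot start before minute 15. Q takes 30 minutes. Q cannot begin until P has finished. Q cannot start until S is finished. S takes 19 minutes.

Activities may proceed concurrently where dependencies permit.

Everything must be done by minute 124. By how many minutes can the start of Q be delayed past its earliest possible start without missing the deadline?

24

S can start immediately at minute 0; it finishes at minute 19.
P cannot begin until its own release at minute 15. It runs from minute 15 to 15 + 35 = minute 50.
Q cannot start until P (finishes minute 50); S (finishes minute 19). The controlling bound is minute 50, so Q finishes at 50 + 30 = minute 80.

Working backward from the deadline:
R must finish by minute 124; it takes 20 minutes, so it must start by 124 − 20 = minute 104.
Q must finish before R (must start by minute 104). With a 30-minute duration, Q must start by 104 − 30 = minute 74.
So Q can start as early as minute 50 and as late as minute 74, giving 74 − 50 = 24 minutes of slack.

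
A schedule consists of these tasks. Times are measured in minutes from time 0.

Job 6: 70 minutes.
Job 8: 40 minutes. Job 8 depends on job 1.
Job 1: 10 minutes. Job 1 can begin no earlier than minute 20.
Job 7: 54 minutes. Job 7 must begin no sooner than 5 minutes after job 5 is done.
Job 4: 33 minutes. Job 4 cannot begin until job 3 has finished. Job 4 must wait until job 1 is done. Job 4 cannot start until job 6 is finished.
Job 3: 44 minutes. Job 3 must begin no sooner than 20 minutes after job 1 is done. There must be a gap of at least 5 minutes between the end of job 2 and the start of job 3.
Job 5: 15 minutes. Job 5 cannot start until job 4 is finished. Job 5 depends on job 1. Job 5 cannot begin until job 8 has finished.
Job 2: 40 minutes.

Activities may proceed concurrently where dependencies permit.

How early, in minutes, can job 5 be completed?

142

Job 6 can start immediately at minute 0; it finishes at minute 70.
Job 2 can start immediately at minute 0; it finishes at minute 40.
Job 1 waits on its own release at minute 20, so it starts at minute 20 and finishes at 20 + 10 = minute 30.
Job 8 cannot begin until job 1 (finishes minute 30). It runs from minute 30 to 30 + 40 = minute 70.
Job 3 needs all of job 1 (finishes minute 30, plus 20-minute gap → minute 50); job 2 (finishes minute 40, plus 5-minute gap → minute 45). That puts its earliest start at minute 50; it finishes at 50 + 44 = minute 94.
Job 4 needs all of job 3 (finishes minute 94); job 1 (finishes minute 30); job 6 (finishes minute 70). That puts its earliest start at minute 94; it finishes at 94 + 33 = minute 127.
Job 5 has to wait for job 4 (finishes minute 127); job 1 (finishes minute 30); job 8 (finishes minute 70). The latest of these is minute 127, so job 5 runs minute 127 to 127 + 15 = minute 142.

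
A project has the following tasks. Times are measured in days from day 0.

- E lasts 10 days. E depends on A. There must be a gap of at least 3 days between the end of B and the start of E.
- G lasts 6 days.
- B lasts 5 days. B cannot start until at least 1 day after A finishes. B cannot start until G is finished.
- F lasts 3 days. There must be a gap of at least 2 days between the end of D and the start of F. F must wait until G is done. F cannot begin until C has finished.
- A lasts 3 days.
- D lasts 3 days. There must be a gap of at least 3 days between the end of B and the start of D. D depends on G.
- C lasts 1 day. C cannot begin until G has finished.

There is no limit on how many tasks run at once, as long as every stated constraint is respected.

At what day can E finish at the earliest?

Nothing blocks G, so it runs from day 0 to day 6.
A has no prerequisites, so it starts at day 0 and finishes at day 3.
B has to wait for A (finishes day 3, plus 1-day gap → day 4); G (finishes day 6). The latest of these is day 6, so B runs day 6 to 6 + 5 = day 11.
E cannot start until A (finishes day 3); B (finishes day 11, plus 3-day gap → day 14). The controlling bound is day 14, so E finishes at 14 + 10 = day 24.

24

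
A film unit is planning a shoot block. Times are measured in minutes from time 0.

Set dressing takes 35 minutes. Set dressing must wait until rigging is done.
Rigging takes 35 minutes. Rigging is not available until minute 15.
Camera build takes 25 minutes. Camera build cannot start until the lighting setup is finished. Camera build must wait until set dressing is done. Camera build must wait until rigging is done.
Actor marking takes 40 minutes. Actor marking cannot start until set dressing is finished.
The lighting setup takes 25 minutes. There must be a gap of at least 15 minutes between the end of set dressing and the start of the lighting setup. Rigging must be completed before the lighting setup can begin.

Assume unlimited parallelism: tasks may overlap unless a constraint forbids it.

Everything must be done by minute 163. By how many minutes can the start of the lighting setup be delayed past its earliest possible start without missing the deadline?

Rigging waits on its own release at minute 15, so it starts at minute 15 and finishes at 15 + 35 = minute 50.
After rigging (finishes minute 50), set dressing can start at minute 50 and finishes at minute 85.
The lighting setup has to wait for set dressing (finishes minute 85, plus 15-minute gap → minute 100); rigging (finishes minute 50). The latest of these is minute 100, so the lighting setup runs minute 100 to 100 + 25 = minute 125.

Working backward from the deadline:
To finish by minute 163, camera build (duration 25) must start no later than minute 138.
The lighting setup has to be done before camera build (must start by minute 138). That means finishing by minute 138, i.e. starting by 138 − 25 = minute 113.
So the lighting setup can start as early as minute 100 and as late as minute 113, giving 113 − 100 = 13 minutes of slack.

13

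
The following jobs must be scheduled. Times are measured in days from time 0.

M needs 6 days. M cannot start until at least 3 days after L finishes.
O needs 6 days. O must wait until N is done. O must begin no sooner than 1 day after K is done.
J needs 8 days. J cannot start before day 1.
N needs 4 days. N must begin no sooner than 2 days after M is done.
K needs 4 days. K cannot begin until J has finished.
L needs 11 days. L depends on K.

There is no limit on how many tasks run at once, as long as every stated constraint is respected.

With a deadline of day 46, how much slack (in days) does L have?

After its own release at day 1, J can start at day 1 and finishes at day 9.
K waits on J (finishes day 9), so it starts at day 9 and finishes at 9 + 4 = day 13.
L waits on K (finishes day 13), so it starts at day 13 and finishes at 13 + 11 = day 24.

Working backward from the deadline:
To finish by day 46, O (duration 6) must start no later than day 40.
Since O (must start by day 40) depends on it, N must finish by day 40. Backing off its 4-day duration gives a latest start of day 36.
Since N (must start by day 36, minus 2-day gap → day 34) depends on it, M must finish by day 34. Backing off its 6-day duration gives a latest start of day 28.
L feeds into M (must start by day 28, minus 3-day gap → day 25); so L must finish by day 25 and therefore start by day 14.
So L can start as early as day 13 and as late as day 14, giving 14 − 13 = 1 day of slack.

1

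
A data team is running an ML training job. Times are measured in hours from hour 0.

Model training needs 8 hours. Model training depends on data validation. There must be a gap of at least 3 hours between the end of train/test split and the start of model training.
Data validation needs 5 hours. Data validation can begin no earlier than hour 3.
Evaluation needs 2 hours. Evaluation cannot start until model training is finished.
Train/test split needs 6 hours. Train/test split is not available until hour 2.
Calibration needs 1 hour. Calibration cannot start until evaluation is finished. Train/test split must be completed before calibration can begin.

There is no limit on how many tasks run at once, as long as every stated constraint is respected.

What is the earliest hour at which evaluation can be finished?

After its own release at hour 2, train/test split can start at hour 2 and finishes at hour 8.
Data validation cannot begin until its own release at hour 3. It runs from hour 3 to 3 + 5 = hour 8.
Model training cannot start until data validation (finishes hour 8); train/test split (finishes hour 8, plus 3-hour gap → hour 11). The controlling bound is hour 11, so model training finishes at 11 + 8 = hour 19.
Evaluation cannot begin until model training (finishes hour 19). It runs from hour 19 to 19 + 2 = hour 21.

21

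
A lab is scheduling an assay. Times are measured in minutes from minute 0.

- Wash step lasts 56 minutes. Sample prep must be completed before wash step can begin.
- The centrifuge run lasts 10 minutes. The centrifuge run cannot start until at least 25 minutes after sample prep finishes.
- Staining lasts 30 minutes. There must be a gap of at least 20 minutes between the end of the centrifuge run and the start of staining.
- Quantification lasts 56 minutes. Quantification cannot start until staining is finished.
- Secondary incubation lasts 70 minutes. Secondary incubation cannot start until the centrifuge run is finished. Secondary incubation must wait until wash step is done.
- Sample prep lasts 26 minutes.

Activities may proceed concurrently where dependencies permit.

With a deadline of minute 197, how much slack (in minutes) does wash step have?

Sample prep has no prerequisites, so it starts at minute 0 and finishes at minute 26.
Wash step waits on sample prep (finishes minute 26), so it starts at minute 26 and finishes at 26 + 56 = minute 82.

Working backward from the deadline:
Secondary incubation must finish by minute 197; it takes 70 minutes, so it must start by 197 − 70 = minute 127.
Wash step has to be done before secondary incubation (must start by minute 127). That means finishing by minute 127, i.e. starting by 127 − 56 = minute 71.
So wash step can start as early as minute 26 and as late as minute 71, giving 71 − 26 = 45 minutes of slack.

45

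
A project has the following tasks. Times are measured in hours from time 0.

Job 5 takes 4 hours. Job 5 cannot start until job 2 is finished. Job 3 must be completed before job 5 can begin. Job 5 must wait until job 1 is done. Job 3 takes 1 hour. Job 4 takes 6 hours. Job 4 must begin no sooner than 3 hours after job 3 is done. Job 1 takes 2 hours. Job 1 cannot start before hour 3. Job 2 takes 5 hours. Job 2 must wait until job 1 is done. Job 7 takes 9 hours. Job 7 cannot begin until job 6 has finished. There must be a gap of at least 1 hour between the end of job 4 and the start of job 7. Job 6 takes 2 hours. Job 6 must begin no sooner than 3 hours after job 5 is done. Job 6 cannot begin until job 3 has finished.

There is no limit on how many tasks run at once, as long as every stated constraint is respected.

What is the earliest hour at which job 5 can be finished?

Nothing blocks job 3, so it runs from hour 0 to hour 1.
Job 1 waits on its own release at hour 3, so it starts at hour 3 and finishes at 3 + 2 = hour 5.
After job 1 (finishes hour 5), job 2 can start at hour 5 and finishes at hour 10.
Job 5 cannot start until job 2 (finishes hour 10); job 3 (finishes hour 1); job 1 (finishes hour 5). The controlling bound is hour 10, so job 5 finishes at 10 + 4 = hour 14.

14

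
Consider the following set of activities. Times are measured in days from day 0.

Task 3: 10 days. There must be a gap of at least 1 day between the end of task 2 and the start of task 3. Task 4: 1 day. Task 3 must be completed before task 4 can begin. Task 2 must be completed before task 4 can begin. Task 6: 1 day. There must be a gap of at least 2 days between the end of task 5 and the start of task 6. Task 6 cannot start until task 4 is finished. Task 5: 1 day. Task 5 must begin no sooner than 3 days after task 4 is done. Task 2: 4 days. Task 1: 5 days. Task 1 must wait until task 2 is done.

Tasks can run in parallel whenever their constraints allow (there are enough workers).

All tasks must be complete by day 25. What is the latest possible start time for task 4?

Nothing follows task 6; the deadline of day 25 is its only limit. It must start by 25 − 1 = day 24.
Task 5 feeds into task 6 (must start by day 24, minus 2-day gap → day 22); so task 5 must finish by day 22 and therefore start by day 21.
For task 4: task 5 (must start by day 21, minus 3-day gap → day 18); task 6 (must start by day 24). The most restrictive is day 18; with a 1-day duration, task 4 must start by day 17.

17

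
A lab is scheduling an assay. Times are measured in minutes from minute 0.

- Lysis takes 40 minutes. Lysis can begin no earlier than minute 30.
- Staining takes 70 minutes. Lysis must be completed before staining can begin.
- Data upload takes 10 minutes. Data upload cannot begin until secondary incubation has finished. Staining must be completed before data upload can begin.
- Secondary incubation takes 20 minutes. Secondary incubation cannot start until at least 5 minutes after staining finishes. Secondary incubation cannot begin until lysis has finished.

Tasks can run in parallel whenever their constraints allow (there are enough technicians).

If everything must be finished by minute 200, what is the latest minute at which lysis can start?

55

Data upload has no dependents, so it just needs to finish by minute 200. Starting by 200 − 10 = minute 190 achieves that.
Secondary incubation must finish before data upload (must start by minute 190). With a 20-minute duration, secondary incubation must start by 190 − 20 = minute 170.
Staining feeds secondary incubation (must start by minute 170, minus 5-minute gap → minute 165); data upload (must start by minute 190). Taking the minimum, staining must finish by minute 165 and start by 165 − 70 = minute 95.
Lysis feeds staining (must start by minute 95); secondary incubation (must start by minute 170). Taking the minimum, lysis must finish by minute 95 and start by 95 − 40 = minute 55.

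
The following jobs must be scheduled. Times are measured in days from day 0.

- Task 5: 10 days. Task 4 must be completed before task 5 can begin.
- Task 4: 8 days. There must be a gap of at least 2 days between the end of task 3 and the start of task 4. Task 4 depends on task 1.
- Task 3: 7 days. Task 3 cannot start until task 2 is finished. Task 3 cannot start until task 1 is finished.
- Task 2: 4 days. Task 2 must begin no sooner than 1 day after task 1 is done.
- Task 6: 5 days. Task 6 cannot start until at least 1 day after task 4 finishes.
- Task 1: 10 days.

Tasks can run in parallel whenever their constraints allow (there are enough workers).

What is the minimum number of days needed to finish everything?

Nothing blocks task 1, so it runs from day 0 to day 10.
Task 2 cannot begin until task 1 (finishes day 10, plus 1-day gap → day 11). It runs from day 11 to 11 + 4 = day 15.
Task 3 has to wait for task 2 (finishes day 15); task 1 (finishes day 10). The latest of these is day 15, so task 3 runs day 15 to 15 + 7 = day 22.
Task 4 needs all of task 3 (finishes day 22, plus 2-day gap → day 24); task 1 (finishes day 10). That puts its earliest start at day 24; it finishes at 24 + 8 = day 32.
Task 6 waits on task 4 (finishes day 32, plus 1-day gap → day 33), so it starts at day 33 and finishes at 33 + 5 = day 38.
After task 4 (finishes day 32), task 5 can start at day 32 and finishes at day 42.
All tasks are finished once the last one completes. Finish times: Task 1 at 10, Task 2 at 15, Task 3 at 22, Task 4 at 32, Task 5 at 42, Task 6 at 38. The latest is day 42.

42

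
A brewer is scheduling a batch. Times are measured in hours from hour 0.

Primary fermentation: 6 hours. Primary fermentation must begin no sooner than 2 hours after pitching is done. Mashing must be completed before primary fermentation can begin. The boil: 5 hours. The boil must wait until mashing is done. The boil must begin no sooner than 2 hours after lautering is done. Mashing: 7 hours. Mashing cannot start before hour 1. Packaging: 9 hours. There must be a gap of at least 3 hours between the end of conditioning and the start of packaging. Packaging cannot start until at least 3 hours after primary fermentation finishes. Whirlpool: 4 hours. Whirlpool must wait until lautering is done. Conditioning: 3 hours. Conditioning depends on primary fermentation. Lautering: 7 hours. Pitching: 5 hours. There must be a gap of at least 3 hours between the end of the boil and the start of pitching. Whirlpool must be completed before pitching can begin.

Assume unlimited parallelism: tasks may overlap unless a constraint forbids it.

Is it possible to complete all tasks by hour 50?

Lautering can start immediately at hour 0; it finishes at hour 7.
After lautering (finishes hour 7), whirlpool can start at hour 7 and finishes at hour 11.
After its own release at hour 1, mashing can start at hour 1 and finishes at hour 8.
For the boil: mashing (finishes hour 8); lautering (finishes hour 7, plus 2-hour gap → hour 9). Taking the maximum gives a start of hour 9, and it finishes at 9 + 5 = hour 14.
Pitching cannot start until the boil (finishes hour 14, plus 3-hour gap → hour 17); whirlpool (finishes hour 11). The controlling bound is hour 17, so pitching finishes at 17 + 5 = hour 22.
Primary fermentation cannot start until pitching (finishes hour 22, plus 2-hour gap → hour 24); mashing (finishes hour 8). The controlling bound is hour 24, so primary fermentation finishes at 24 + 6 = hour 30.
Conditioning cannot begin until primary fermentation (finishes hour 30). It runs from hour 30 to 30 + 3 = hour 33.
Packaging has to wait for conditioning (finishes hour 33, plus 3-hour gap → hour 36); primary fermentation (finishes hour 30, plus 3-hour gap → hour 33). The latest of these is hour 36, so packaging runs hour 36 to 36 + 9 = hour 45.
Every task is finished by hour 45, which is no later than the deadline of 50, so the schedule is feasible.

Yes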